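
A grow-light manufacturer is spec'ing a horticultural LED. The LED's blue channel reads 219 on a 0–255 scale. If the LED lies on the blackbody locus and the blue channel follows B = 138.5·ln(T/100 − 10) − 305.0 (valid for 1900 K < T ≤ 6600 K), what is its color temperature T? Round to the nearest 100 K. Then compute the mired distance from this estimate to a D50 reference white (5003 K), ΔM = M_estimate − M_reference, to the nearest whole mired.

-15 mireds

ln(t − 10) = (219 + 305.0) / 138.5 = 3.7834.
t − 10 = e^3.7834 = 43.965, so t = 53.965.
T = 100·t = 5396 K → 5400 K to the nearest 100 K.
M_estimate = 10⁶/5400 = 185.19; M_reference = 10⁶/5003 = 199.88.
ΔM = 185.19 − 199.88 = -14.69 → -15 mireds.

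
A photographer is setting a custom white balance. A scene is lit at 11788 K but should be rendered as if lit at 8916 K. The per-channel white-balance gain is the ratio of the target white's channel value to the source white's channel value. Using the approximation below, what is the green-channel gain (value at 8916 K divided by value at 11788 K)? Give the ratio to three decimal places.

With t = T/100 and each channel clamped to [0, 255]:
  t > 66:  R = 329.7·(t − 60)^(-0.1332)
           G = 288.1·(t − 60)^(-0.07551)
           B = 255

1.053

At 11788 K (t = 117.88):
  G = 288.1·(117.88 − 60)^(-0.07551) = 288.1·57.88^(-0.07551) = 288.1·0.73606 = 212.058.
At 8916 K (t = 89.16):
  G = 288.1·(89.16 − 60)^(-0.07551) = 288.1·29.16^(-0.07551) = 288.1·0.77516 = 223.325.
Gain = 223.325 / 212.058 = 1.0531 → 1.053.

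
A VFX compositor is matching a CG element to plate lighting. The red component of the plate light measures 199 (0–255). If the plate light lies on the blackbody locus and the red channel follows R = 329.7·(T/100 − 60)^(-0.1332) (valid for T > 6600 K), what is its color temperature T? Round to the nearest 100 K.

10400 K

(t − 60)^(-0.1332) = 199/329.7 = 0.60358.
t − 60 = 0.60358^(1/-0.1332) = 0.60358^(-7.508) = 44.273, so t = 104.273.
T = 100·t = 10427 K → 10400 K to the nearest 100 K.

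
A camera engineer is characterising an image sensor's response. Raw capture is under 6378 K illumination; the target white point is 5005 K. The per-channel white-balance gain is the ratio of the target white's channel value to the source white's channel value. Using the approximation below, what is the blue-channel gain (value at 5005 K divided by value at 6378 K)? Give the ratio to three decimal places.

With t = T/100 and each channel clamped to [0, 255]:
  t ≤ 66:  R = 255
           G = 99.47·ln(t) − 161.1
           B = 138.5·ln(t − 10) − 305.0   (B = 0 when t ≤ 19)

0.835

At 6378 K (t = 63.78):
  B = 138.5·ln(63.78 − 10) − 305.0 = 138.5·ln 53.78 − 305.0 = 138.5·3.9849 − 305.0 = 246.909.
At 5005 K (t = 50.05):
  B = 138.5·ln(50.05 − 10) − 305.0 = 138.5·ln 40.05 − 305.0 = 138.5·3.6901 − 305.0 = 206.083.
Gain = 206.083 / 246.909 = 0.8347 → 0.835.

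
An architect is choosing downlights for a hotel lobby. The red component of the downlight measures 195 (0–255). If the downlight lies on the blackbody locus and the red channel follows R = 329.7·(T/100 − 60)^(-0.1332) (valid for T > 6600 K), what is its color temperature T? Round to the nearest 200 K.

11200 K

(t − 60)^(-0.1332) = 195/329.7 = 0.59145.
t − 60 = 0.59145^(1/-0.1332) = 0.59145^(-7.508) = 51.564, so t = 111.564.
T = 100·t = 11156 K → 11200 K to the nearest 200 K.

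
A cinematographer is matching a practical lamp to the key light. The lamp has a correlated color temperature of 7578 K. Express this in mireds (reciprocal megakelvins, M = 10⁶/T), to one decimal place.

M = 10⁶ / 7578 = 131.961 → 132.0 mireds.

132.0 mireds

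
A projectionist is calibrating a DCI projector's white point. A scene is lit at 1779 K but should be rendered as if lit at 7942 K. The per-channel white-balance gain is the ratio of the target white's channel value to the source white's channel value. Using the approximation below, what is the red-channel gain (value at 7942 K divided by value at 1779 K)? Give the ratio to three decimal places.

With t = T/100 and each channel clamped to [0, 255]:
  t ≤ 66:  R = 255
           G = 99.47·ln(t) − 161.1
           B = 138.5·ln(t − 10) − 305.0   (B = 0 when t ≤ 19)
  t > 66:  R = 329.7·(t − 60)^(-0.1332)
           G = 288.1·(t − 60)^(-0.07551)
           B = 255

At 1779 K (t = 17.79):
  R = 255 by definition for t ≤ 66.
At 7942 K (t = 79.42):
  R = 329.7·(79.42 − 60)^(-0.1332) = 329.7·19.42^(-0.1332) = 329.7·0.67360 = 222.088.
Gain = 222.088 / 255.000 = 0.8709 → 0.871.

0.871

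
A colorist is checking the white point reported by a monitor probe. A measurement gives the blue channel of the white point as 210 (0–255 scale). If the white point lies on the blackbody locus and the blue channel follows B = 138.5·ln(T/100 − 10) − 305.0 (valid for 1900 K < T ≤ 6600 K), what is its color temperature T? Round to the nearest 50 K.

ln(t − 10) = (210 + 305.0) / 138.5 = 3.7184.
t − 10 = e^3.7184 = 41.199, so t = 51.199.
T = 100·t = 5120 K → 5100 K to the nearest 50 K.

5100 K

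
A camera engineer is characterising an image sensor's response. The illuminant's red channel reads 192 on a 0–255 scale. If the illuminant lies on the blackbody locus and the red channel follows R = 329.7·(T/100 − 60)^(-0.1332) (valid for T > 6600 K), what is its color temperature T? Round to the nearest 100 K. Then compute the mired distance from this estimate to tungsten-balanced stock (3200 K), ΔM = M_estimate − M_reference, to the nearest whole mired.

(t − 60)^(-0.1332) = 192/329.7 = 0.58235.
t − 60 = 0.58235^(1/-0.1332) = 0.58235^(-7.508) = 57.929, so t = 117.929.
T = 100·t = 11793 K → 11800 K to the nearest 100 K.
M_estimate = 10⁶/11800 = 84.75; M_reference = 10⁶/3200 = 312.50.
ΔM = 84.75 − 312.50 = -227.75 → -228 mireds.

-228 mireds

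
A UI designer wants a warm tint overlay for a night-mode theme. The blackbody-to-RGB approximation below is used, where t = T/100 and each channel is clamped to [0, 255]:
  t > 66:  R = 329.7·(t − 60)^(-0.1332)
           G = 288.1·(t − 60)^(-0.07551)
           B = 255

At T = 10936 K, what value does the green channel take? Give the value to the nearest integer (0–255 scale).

t = 10936/100 = 109.36; the t > 66 branch applies.
G = 288.1·(109.36 − 60)^(-0.07551) = 288.1·49.36^(-0.07551) = 288.1·0.74496 = 214.623.
Rounded: 215.

215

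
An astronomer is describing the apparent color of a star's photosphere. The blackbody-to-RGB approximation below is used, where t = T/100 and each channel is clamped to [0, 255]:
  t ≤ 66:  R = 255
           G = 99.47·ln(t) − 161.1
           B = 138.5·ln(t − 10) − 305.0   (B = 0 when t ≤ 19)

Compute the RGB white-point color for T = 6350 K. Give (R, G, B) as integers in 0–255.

(255, 252, 246)

t = 6350/100 = 63.5; the t ≤ 66 branch applies.
R = 255 by definition for t ≤ 66.
G = 99.47·ln 63.5 − 161.1 = 99.47·4.1510 − 161.1 = 251.804.
B = 138.5·ln(63.5 − 10) − 305.0 = 138.5·ln 53.5 − 305.0 = 138.5·3.9797 − 305.0 = 246.186.
Rounded: (255, 252, 246).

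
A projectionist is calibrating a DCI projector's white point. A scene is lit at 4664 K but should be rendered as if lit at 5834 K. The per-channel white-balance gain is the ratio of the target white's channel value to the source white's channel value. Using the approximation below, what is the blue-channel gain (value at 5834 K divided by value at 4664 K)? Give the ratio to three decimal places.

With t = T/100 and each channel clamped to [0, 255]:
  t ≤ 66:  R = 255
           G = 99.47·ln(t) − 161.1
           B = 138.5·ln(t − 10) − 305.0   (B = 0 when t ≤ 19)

At 4664 K (t = 46.64):
  B = 138.5·ln(46.64 − 10) − 305.0 = 138.5·ln 36.64 − 305.0 = 138.5·3.6011 − 305.0 = 193.758.
At 5834 K (t = 58.34):
  B = 138.5·ln(58.34 − 10) − 305.0 = 138.5·ln 48.34 − 305.0 = 138.5·3.8783 − 305.0 = 232.139.
Gain = 232.139 / 193.758 = 1.1981 → 1.198.

1.198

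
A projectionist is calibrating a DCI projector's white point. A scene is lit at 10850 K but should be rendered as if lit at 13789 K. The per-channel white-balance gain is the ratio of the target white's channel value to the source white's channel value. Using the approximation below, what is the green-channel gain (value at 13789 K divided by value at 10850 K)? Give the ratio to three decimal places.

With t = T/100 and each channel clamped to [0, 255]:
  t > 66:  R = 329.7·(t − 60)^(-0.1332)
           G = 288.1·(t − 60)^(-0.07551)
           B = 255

At 10850 K (t = 108.5):
  G = 288.1·(108.5 − 60)^(-0.07551) = 288.1·48.5^(-0.07551) = 288.1·0.74595 = 214.908.
At 13789 K (t = 137.89):
  G = 288.1·(137.89 − 60)^(-0.07551) = 288.1·77.89^(-0.07551) = 288.1·0.71974 = 207.356.
Gain = 207.356 / 214.908 = 0.9649 → 0.965.

0.965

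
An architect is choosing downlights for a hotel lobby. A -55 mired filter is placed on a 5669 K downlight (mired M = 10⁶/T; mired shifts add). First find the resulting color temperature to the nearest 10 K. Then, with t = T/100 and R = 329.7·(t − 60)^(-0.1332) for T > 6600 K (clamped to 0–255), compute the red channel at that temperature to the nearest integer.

M_in = 10⁶/5669 = 176.40; M_out = 176.40 + (-55) = 121.40.
T_out = 10⁶/121.40 = 8237.4 K → 8240 K; t = 82.4.
R = 329.7·(82.4 − 60)^(-0.1332) = 329.7·22.4^(-0.1332) = 329.7·0.66092 = 217.904.
Rounded: 218.

218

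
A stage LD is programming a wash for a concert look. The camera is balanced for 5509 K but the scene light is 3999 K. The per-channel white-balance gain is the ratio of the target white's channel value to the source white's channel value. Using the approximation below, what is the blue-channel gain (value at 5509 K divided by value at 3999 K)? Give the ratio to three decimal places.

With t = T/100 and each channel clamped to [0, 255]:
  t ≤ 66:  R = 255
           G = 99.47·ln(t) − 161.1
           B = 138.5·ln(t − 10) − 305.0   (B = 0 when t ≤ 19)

At 3999 K (t = 39.99):
  B = 138.5·ln(39.99 − 10) − 305.0 = 138.5·ln 29.99 − 305.0 = 138.5·3.4009 − 305.0 = 166.020.
At 5509 K (t = 55.09):
  B = 138.5·ln(55.09 − 10) − 305.0 = 138.5·ln 45.09 − 305.0 = 138.5·3.8087 − 305.0 = 222.499.
Gain = 222.499 / 166.020 = 1.3402 → 1.340.

1.340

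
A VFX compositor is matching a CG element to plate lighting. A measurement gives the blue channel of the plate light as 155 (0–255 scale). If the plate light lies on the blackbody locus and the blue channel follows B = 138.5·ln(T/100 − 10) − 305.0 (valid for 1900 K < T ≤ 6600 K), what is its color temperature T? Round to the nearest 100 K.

3800 K

ln(t − 10) = (155 + 305.0) / 138.5 = 3.3213.
t − 10 = e^3.3213 = 27.696, so t = 37.696.
T = 100·t = 3770 K → 3800 K to the nearest 100 K.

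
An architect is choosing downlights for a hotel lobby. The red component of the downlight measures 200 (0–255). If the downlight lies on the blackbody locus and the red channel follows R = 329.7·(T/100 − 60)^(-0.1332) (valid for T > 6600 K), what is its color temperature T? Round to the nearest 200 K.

(t − 60)^(-0.1332) = 200/329.7 = 0.60661.
t − 60 = 0.60661^(1/-0.1332) = 0.60661^(-7.508) = 42.638, so t = 102.638.
T = 100·t = 10264 K → 10200 K to the nearest 200 K.

10200 K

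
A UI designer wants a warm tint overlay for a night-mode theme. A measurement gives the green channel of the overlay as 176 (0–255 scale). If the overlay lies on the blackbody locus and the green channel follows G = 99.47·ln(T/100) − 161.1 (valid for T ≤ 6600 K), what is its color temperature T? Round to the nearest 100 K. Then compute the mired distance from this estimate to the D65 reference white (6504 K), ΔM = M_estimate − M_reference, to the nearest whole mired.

+180 mireds

ln t = (176 + 161.1) / 99.47 = 3.3890.
t = e^3.3890 = 29.635.
T = 100·t = 2964 K → 3000 K to the nearest 100 K.
M_estimate = 10⁶/3000 = 333.33; M_reference = 10⁶/6504 = 153.75.
ΔM = 333.33 − 153.75 = 179.58 → +180 mireds.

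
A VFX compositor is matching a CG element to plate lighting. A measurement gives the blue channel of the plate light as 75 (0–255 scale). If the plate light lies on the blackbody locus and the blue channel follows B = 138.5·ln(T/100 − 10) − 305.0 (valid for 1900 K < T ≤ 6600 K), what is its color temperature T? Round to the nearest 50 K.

ln(t − 10) = (75 + 305.0) / 138.5 = 2.7437.
t − 10 = e^2.7437 = 15.544, so t = 25.544.
T = 100·t = 2554 K → 2550 K to the nearest 50 K.

2550 K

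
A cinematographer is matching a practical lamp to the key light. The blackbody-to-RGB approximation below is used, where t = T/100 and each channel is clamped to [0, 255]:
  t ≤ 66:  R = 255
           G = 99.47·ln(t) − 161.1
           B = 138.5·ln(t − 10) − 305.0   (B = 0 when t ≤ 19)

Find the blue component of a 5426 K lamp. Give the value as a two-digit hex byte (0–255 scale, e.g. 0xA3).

0xDC

t = 5426/100 = 54.26; the t ≤ 66 branch applies.
B = 138.5·ln(54.26 − 10) − 305.0 = 138.5·ln 44.26 − 305.0 = 138.5·3.7901 − 305.0 = 219.926.
Rounded: 220; in hex, 0xDC.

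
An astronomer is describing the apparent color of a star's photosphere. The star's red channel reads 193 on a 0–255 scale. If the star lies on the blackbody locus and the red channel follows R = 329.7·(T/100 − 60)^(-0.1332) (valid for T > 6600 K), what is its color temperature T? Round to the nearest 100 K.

11600 K

(t − 60)^(-0.1332) = 193/329.7 = 0.58538.
t − 60 = 0.58538^(1/-0.1332) = 0.58538^(-7.508) = 55.713, so t = 115.713.
T = 100·t = 11571 K → 11600 K to the nearest 100 K.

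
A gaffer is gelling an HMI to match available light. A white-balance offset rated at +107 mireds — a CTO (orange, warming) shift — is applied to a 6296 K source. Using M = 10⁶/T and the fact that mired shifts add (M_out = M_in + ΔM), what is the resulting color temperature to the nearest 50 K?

M_in = 10⁶/6296 = 158.83 mireds.
M_out = 158.83 + (+107) = 265.83 mireds.
T_out = 10⁶/265.83 = 3761.8 K → 3750 K.

3750 K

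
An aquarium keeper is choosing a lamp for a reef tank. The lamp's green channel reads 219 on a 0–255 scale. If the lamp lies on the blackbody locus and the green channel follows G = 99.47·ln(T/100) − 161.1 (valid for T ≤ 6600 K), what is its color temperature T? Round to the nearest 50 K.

4550 K

ln t = (219 + 161.1) / 99.47 = 3.8213.
t = e^3.8213 = 45.661.
T = 100·t = 4566 K → 4550 K to the nearest 50 K.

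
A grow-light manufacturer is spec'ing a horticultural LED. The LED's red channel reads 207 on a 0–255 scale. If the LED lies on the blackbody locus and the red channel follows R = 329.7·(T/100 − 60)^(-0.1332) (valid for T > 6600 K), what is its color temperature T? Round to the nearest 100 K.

(t − 60)^(-0.1332) = 207/329.7 = 0.62784.
t − 60 = 0.62784^(1/-0.1332) = 0.62784^(-7.508) = 32.933, so t = 92.933.
T = 100·t = 9293 K → 9300 K to the nearest 100 K.

9300 K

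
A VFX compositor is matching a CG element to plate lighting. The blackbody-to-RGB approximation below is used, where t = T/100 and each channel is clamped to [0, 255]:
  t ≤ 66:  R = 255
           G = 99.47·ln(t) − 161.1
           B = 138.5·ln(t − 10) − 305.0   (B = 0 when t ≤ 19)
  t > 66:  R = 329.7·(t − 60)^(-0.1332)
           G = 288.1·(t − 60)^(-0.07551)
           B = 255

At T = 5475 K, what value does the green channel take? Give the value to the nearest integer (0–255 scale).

237

t = 5475/100 = 54.75; the t ≤ 66 branch applies.
G = 99.47·ln 54.75 − 161.1 = 99.47·4.0028 − 161.1 = 237.056.
Rounded: 237.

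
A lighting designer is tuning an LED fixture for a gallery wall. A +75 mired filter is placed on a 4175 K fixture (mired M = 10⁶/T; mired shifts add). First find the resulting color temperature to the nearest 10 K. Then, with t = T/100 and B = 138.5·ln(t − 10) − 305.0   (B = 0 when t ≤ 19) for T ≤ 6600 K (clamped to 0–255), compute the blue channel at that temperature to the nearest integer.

M_in = 10⁶/4175 = 239.52; M_out = 239.52 + (+75) = 314.52.
T_out = 10⁶/314.52 = 3179.4 K → 3180 K; t = 31.8.
B = 138.5·ln(31.8 − 10) − 305.0 = 138.5·ln 21.8 − 305.0 = 138.5·3.0819 − 305.0 = 121.845.
Rounded: 122.

122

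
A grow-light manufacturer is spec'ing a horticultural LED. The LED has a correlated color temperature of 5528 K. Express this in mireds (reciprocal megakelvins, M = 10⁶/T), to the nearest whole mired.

181 mireds

M = 10⁶ / 5528 = 180.897 → 181 mireds.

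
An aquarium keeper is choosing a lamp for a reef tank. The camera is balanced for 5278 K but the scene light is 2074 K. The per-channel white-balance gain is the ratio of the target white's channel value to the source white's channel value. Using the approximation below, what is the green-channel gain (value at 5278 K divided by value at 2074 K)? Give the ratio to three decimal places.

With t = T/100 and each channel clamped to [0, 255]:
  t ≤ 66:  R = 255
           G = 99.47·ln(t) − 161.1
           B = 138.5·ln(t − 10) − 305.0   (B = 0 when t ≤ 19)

1.661

At 2074 K (t = 20.74):
  G = 99.47·ln 20.74 − 161.1 = 99.47·3.0321 − 161.1 = 140.499.
At 5278 K (t = 52.78):
  G = 99.47·ln 52.78 − 161.1 = 99.47·3.9661 − 161.1 = 233.411.
Gain = 233.411 / 140.499 = 1.6613 → 1.661.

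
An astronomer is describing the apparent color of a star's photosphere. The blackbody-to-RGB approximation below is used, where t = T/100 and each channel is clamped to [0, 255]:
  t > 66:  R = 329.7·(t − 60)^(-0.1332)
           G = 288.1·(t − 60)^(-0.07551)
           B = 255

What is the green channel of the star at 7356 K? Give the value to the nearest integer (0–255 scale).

t = 7356/100 = 73.56; the t > 66 branch applies.
G = 288.1·(73.56 − 60)^(-0.07551) = 288.1·13.56^(-0.07551) = 288.1·0.82130 = 236.617.
Rounded: 237.

237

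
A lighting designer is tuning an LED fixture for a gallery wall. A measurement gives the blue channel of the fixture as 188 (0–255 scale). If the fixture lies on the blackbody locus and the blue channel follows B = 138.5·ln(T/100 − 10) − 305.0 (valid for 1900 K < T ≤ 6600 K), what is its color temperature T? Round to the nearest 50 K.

4500 K

ln(t − 10) = (188 + 305.0) / 138.5 = 3.5596.
t − 10 = e^3.5596 = 35.148, so t = 45.148.
T = 100·t = 4515 K → 4500 K to the nearest 50 K.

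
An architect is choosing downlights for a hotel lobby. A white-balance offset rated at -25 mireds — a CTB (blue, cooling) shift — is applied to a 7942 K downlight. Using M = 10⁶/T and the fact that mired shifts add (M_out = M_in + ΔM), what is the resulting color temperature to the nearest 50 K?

9900 K

M_in = 10⁶/7942 = 125.91 mireds.
M_out = 125.91 + (-25) = 100.91 mireds.
T_out = 10⁶/100.91 = 9909.5 K → 9900 K.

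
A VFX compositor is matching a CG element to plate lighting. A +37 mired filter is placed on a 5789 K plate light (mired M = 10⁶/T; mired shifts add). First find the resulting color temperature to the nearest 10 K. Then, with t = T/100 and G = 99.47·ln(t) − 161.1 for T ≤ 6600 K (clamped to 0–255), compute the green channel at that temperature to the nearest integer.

M_in = 10⁶/5789 = 172.74; M_out = 172.74 + (+37) = 209.74.
T_out = 10⁶/209.74 = 4767.8 K → 4770 K; t = 47.7.
G = 99.47·ln 47.7 − 161.1 = 99.47·3.8649 − 161.1 = 223.345.
Rounded: 223.

223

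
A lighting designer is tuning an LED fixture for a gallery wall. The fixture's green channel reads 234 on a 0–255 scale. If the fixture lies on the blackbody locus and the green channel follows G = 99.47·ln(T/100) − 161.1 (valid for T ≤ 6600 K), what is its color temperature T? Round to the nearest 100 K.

ln t = (234 + 161.1) / 99.47 = 3.9721.
t = e^3.9721 = 53.093.
T = 100·t = 5309 K → 5300 K to the nearest 100 K.

5300 K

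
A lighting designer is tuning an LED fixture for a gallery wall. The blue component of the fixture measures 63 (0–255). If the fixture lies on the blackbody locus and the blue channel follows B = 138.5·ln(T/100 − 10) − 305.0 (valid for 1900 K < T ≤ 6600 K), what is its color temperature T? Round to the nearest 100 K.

2400 K

ln(t − 10) = (63 + 305.0) / 138.5 = 2.6570.
t − 10 = e^2.6570 = 14.254, so t = 24.254.
T = 100·t = 2425 K → 2400 K to the nearest 100 K.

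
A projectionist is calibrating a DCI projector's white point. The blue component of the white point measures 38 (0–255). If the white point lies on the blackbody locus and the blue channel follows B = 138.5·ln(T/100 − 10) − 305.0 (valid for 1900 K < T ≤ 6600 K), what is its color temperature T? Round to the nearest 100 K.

ln(t − 10) = (38 + 305.0) / 138.5 = 2.4765.
t − 10 = e^2.4765 = 11.900, so t = 21.900.
T = 100·t = 2190 K → 2200 K to the nearest 100 K.

2200 K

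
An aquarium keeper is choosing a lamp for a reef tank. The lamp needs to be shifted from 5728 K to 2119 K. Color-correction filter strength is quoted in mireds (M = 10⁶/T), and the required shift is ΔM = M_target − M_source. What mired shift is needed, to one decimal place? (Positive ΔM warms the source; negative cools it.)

+297.3 mireds

M_source = 10⁶/5728 = 174.581; M_target = 10⁶/2119 = 471.921.
ΔM = 471.921 − 174.581 = 297.340 → +297.3 mireds, a warming shift.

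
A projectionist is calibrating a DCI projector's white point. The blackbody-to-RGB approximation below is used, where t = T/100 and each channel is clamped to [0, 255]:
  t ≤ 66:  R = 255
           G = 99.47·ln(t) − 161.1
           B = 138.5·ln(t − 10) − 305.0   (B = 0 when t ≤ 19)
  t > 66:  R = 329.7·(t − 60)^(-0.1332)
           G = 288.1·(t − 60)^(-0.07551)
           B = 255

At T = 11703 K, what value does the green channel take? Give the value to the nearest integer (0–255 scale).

t = 11703/100 = 117.03; the t > 66 branch applies.
G = 288.1·(117.03 − 60)^(-0.07551) = 288.1·57.03^(-0.07551) = 288.1·0.73688 = 212.295.
Rounded: 212.

212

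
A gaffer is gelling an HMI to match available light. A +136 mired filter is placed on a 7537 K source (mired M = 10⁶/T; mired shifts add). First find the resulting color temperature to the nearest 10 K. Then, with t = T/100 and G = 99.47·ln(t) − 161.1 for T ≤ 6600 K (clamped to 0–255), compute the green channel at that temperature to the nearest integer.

199

M_in = 10⁶/7537 = 132.68; M_out = 132.68 + (+136) = 268.68.
T_out = 10⁶/268.68 = 3721.9 K → 3720 K; t = 37.2.
G = 99.47·ln 37.2 − 161.1 = 99.47·3.6163 − 161.1 = 198.614.
Rounded: 199.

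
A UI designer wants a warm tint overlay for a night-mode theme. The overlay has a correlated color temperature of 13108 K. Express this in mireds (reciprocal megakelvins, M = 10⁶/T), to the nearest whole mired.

76 mireds

M = 10⁶ / 13108 = 76.289 → 76 mireds.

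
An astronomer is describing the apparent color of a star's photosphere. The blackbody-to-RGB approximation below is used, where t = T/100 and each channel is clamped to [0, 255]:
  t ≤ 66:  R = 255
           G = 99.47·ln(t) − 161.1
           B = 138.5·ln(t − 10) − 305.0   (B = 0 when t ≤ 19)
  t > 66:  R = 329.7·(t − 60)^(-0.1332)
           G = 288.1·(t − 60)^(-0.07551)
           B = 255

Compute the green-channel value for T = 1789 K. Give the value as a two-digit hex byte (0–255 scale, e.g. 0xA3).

t = 1789/100 = 17.89; the t ≤ 66 branch applies.
G = 99.47·ln 17.89 − 161.1 = 99.47·2.8842 − 161.1 = 125.796.
Rounded: 126; in hex, 0x7E.

0x7E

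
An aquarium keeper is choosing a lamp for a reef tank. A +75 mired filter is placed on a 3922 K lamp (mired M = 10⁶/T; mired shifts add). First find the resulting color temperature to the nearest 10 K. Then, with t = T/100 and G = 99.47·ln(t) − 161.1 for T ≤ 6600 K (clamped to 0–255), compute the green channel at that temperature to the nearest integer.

178

M_in = 10⁶/3922 = 254.97; M_out = 254.97 + (+75) = 329.97.
T_out = 10⁶/329.97 = 3030.6 K → 3030 K; t = 30.3.
G = 99.47·ln 30.3 − 161.1 = 99.47·3.4111 − 161.1 = 178.207.
Rounded: 178.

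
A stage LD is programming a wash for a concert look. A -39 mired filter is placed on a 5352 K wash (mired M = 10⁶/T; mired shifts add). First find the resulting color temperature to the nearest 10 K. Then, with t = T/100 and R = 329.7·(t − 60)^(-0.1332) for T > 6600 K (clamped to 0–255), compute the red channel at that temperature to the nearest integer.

252

M_in = 10⁶/5352 = 186.85; M_out = 186.85 + (-39) = 147.85.
T_out = 10⁶/147.85 = 6763.8 K → 6760 K; t = 67.6.
R = 329.7·(67.6 − 60)^(-0.1332) = 329.7·7.6^(-0.1332) = 329.7·0.76327 = 251.649.
Rounded: 252.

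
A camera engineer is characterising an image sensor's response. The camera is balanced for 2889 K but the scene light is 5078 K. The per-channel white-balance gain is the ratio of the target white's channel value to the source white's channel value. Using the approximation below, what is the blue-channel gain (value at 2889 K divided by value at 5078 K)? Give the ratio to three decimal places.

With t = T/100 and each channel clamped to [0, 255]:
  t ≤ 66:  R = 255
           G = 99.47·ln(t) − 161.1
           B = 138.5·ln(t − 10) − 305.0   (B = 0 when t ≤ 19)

0.489

At 5078 K (t = 50.78):
  B = 138.5·ln(50.78 − 10) − 305.0 = 138.5·ln 40.78 − 305.0 = 138.5·3.7082 − 305.0 = 208.585.
At 2889 K (t = 28.89):
  B = 138.5·ln(28.89 − 10) − 305.0 = 138.5·ln 18.89 − 305.0 = 138.5·2.9386 − 305.0 = 102.001.
Gain = 102.001 / 208.585 = 0.4890 → 0.489.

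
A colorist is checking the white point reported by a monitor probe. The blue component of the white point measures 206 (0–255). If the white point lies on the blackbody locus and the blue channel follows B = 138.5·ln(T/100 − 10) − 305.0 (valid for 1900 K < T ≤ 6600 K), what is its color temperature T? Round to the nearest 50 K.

5000 K

ln(t − 10) = (206 + 305.0) / 138.5 = 3.6895.
t − 10 = e^3.6895 = 40.026, so t = 50.026.
T = 100·t = 5003 K → 5000 K to the nearest 50 K.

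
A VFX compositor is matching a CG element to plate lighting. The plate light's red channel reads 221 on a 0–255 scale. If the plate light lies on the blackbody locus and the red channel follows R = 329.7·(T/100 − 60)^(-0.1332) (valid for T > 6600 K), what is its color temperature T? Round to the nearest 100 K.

8000 K

(t − 60)^(-0.1332) = 221/329.7 = 0.67031.
t − 60 = 0.67031^(1/-0.1332) = 0.67031^(-7.508) = 20.149, so t = 80.149.
T = 100·t = 8015 K → 8000 K to the nearest 100 K.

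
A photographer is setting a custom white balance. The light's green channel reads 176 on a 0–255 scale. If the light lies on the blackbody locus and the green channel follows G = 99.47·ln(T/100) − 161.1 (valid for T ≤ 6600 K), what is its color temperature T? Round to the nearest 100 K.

3000 K

ln t = (176 + 161.1) / 99.47 = 3.3890.
t = e^3.3890 = 29.635.
T = 100·t = 2964 K → 3000 K to the nearest 100 K.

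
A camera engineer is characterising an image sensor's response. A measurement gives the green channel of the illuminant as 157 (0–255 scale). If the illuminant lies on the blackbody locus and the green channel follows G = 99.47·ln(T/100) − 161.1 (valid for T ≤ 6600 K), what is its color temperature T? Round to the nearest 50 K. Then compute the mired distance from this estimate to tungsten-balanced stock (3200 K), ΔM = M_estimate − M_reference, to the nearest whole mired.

+96 mireds

ln t = (157 + 161.1) / 99.47 = 3.1979.
t = e^3.1979 = 24.482.
T = 100·t = 2448 K → 2450 K to the nearest 50 K.
M_estimate = 10⁶/2450 = 408.16; M_reference = 10⁶/3200 = 312.50.
ΔM = 408.16 − 312.50 = 95.66 → +96 mireds.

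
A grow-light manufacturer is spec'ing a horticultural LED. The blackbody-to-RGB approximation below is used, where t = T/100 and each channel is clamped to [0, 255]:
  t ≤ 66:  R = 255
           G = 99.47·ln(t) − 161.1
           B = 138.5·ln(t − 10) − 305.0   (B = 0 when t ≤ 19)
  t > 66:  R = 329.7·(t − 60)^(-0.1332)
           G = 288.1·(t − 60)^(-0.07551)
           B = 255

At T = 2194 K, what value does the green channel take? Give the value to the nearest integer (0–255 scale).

t = 2194/100 = 21.94; the t ≤ 66 branch applies.
G = 99.47·ln 21.94 − 161.1 = 99.47·3.0883 − 161.1 = 146.094.
Rounded: 146.

146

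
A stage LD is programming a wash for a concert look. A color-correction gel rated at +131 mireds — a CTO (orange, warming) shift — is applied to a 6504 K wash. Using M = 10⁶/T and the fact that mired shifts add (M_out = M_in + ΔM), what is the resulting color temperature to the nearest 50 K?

M_in = 10⁶/6504 = 153.75 mireds.
M_out = 153.75 + (+131) = 284.75 mireds.
T_out = 10⁶/284.75 = 3511.8 K → 3500 K.

3500 K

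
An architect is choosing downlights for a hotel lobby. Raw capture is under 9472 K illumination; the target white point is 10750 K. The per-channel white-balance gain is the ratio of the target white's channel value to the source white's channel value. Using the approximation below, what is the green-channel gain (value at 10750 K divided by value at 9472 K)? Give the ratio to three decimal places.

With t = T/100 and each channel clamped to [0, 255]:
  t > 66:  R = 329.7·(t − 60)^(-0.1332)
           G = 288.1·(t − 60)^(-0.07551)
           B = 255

At 9472 K (t = 94.72):
  G = 288.1·(94.72 − 60)^(-0.07551) = 288.1·34.72^(-0.07551) = 288.1·0.76502 = 220.401.
At 10750 K (t = 107.5):
  G = 288.1·(107.5 − 60)^(-0.07551) = 288.1·47.5^(-0.07551) = 288.1·0.74712 = 215.247.
Gain = 215.247 / 220.401 = 0.9766 → 0.977.

0.977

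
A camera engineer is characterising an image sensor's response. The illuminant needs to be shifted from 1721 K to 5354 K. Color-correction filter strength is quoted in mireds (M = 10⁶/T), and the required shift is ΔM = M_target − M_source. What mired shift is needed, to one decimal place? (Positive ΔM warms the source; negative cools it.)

M_source = 10⁶/1721 = 581.058; M_target = 10⁶/5354 = 186.776.
ΔM = 186.776 − 581.058 = -394.281 → -394.3 mireds, a cooling shift.

-394.3 mireds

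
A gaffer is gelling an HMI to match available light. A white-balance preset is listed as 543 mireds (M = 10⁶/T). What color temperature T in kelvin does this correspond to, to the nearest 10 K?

T = 10⁶ / 543 = 1841.62 K → 1840 K.

1840 K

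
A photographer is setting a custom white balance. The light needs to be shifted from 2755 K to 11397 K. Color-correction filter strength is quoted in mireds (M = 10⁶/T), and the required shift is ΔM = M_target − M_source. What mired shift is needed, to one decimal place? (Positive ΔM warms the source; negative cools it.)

M_source = 10⁶/2755 = 362.976; M_target = 10⁶/11397 = 87.742.
ΔM = 87.742 − 362.976 = -275.234 → -275.2 mireds, a cooling shift.

-275.2 mireds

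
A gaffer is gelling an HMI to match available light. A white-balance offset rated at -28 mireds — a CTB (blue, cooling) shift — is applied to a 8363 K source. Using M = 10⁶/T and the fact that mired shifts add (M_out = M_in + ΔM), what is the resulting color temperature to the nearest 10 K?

M_in = 10⁶/8363 = 119.57 mireds.
M_out = 119.57 + (-28) = 91.57 mireds.
T_out = 10⁶/91.57 = 10920.1 K → 10920 K.

10920 K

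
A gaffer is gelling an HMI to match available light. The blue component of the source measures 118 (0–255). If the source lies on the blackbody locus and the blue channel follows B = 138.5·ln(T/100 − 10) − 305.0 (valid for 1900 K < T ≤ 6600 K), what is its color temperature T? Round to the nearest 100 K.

3100 K

ln(t − 10) = (118 + 305.0) / 138.5 = 3.0542.
t − 10 = e^3.0542 = 21.203, so t = 31.203.
T = 100·t = 3120 K → 3100 K to the nearest 100 K.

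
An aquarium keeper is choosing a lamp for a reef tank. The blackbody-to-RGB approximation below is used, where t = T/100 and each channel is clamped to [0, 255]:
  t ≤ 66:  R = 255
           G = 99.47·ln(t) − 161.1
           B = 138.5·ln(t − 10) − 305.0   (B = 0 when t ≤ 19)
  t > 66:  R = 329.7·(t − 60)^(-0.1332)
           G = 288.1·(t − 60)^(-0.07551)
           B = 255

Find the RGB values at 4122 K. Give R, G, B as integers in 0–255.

t = 4122/100 = 41.22; the t ≤ 66 branch applies.
R = 255 by definition for t ≤ 66.
G = 99.47·ln 41.22 − 161.1 = 99.47·3.7189 − 161.1 = 208.821.
B = 138.5·ln(41.22 − 10) − 305.0 = 138.5·ln 31.22 − 305.0 = 138.5·3.4411 − 305.0 = 171.587.
Rounded: (255, 209, 172).

R=255, G=209, B=172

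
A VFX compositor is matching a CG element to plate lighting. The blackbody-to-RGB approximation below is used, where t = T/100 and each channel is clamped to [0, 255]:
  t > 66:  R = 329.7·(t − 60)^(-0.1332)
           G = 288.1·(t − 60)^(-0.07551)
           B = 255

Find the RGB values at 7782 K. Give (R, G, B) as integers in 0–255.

(225, 232, 255)

t = 7782/100 = 77.82; the t > 66 branch applies.
R = 329.7·(77.82 − 60)^(-0.1332) = 329.7·17.82^(-0.1332) = 329.7·0.68136 = 224.646.
G = 288.1·(77.82 − 60)^(-0.07551) = 288.1·17.82^(-0.07551) = 288.1·0.80453 = 231.786.
B = 255 by definition for t > 66.
Rounded: (225, 232, 255).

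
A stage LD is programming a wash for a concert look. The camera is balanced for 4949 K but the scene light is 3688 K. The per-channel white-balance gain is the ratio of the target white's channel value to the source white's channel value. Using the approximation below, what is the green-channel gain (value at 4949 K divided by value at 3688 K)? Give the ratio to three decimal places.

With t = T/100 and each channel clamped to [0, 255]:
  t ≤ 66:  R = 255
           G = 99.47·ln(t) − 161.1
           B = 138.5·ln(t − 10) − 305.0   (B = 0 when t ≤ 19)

At 3688 K (t = 36.88):
  G = 99.47·ln 36.88 − 161.1 = 99.47·3.6077 − 161.1 = 197.755.
At 4949 K (t = 49.49):
  G = 99.47·ln 49.49 − 161.1 = 99.47·3.9018 − 161.1 = 227.009.
Gain = 227.009 / 197.755 = 1.1479 → 1.148.

1.148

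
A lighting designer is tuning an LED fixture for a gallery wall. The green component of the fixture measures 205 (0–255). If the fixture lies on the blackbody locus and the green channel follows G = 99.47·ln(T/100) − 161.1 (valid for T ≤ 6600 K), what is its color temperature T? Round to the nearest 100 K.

4000 K

ln t = (205 + 161.1) / 99.47 = 3.6805.
t = e^3.6805 = 39.666.
T = 100·t = 3967 K → 4000 K to the nearest 100 K.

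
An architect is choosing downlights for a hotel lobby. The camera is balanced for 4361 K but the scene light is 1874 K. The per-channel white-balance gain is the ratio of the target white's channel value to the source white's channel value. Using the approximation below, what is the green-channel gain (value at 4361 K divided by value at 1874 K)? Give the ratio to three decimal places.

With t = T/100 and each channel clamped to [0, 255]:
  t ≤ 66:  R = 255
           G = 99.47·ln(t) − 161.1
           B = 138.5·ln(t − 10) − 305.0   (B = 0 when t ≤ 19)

1.644

At 1874 K (t = 18.74):
  G = 99.47·ln 18.74 − 161.1 = 99.47·2.9307 − 161.1 = 130.413.
At 4361 K (t = 43.61):
  G = 99.47·ln 43.61 − 161.1 = 99.47·3.7753 − 161.1 = 214.428.
Gain = 214.428 / 130.413 = 1.6442 → 1.644.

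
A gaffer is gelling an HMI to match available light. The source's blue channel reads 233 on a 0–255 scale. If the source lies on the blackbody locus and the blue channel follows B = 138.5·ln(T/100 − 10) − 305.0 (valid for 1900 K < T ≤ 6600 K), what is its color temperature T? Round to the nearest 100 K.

5900 K

ln(t − 10) = (233 + 305.0) / 138.5 = 3.8845.
t − 10 = e^3.8845 = 48.641, so t = 58.641.
T = 100·t = 5864 K → 5900 K to the nearest 100 K.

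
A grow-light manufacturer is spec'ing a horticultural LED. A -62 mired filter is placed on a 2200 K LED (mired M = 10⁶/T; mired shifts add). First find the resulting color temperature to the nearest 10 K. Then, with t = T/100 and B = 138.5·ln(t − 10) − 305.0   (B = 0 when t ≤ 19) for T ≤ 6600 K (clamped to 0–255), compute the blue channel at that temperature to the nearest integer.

75

M_in = 10⁶/2200 = 454.55; M_out = 454.55 + (-62) = 392.55.
T_out = 10⁶/392.55 = 2547.5 K → 2550 K; t = 25.5.
B = 138.5·ln(25.5 − 10) − 305.0 = 138.5·ln 15.5 − 305.0 = 138.5·2.7408 − 305.0 = 74.606.
Rounded: 75.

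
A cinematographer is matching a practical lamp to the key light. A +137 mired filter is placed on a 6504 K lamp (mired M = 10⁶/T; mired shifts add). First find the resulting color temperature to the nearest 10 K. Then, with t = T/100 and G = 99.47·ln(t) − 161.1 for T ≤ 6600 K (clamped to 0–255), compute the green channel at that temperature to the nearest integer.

M_in = 10⁶/6504 = 153.75; M_out = 153.75 + (+137) = 290.75.
T_out = 10⁶/290.75 = 3439.4 K → 3440 K; t = 34.4.
G = 99.47·ln 34.4 − 161.1 = 99.47·3.5381 − 161.1 = 190.830.
Rounded: 191.

191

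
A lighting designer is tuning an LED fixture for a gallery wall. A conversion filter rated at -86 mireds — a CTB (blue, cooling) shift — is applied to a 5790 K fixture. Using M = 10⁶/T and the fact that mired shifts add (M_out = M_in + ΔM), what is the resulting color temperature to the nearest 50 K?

11550 K

M_in = 10⁶/5790 = 172.71 mireds.
M_out = 172.71 + (-86) = 86.71 mireds.
T_out = 10⁶/86.71 = 11532.5 K → 11550 K.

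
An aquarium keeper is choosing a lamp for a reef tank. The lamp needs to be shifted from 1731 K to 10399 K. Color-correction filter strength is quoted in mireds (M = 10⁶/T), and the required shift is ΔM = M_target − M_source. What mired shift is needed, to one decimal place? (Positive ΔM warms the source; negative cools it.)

-481.5 mireds

M_source = 10⁶/1731 = 577.701; M_target = 10⁶/10399 = 96.163.
ΔM = 96.163 − 577.701 = -481.538 → -481.5 mireds, a cooling shift.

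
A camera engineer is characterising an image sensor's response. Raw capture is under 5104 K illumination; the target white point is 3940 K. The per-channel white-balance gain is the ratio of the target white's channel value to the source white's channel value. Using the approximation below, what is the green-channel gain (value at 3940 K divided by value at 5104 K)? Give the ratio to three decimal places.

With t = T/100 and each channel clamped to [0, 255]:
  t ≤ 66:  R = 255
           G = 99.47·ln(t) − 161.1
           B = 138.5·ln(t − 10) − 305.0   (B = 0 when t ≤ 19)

0.888

At 5104 K (t = 51.04):
  G = 99.47·ln 51.04 − 161.1 = 99.47·3.9326 − 161.1 = 230.077.
At 3940 K (t = 39.4):
  G = 99.47·ln 39.4 − 161.1 = 99.47·3.6738 − 161.1 = 204.329.
Gain = 204.329 / 230.077 = 0.8881 → 0.888.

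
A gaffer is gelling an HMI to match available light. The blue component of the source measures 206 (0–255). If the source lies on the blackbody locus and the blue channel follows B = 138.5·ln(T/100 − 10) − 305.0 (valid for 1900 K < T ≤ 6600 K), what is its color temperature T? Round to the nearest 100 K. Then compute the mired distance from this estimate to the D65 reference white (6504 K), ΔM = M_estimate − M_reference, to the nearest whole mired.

+46 mireds

ln(t − 10) = (206 + 305.0) / 138.5 = 3.6895.
t − 10 = e^3.6895 = 40.026, so t = 50.026.
T = 100·t = 5003 K → 5000 K to the nearest 100 K.
M_estimate = 10⁶/5000 = 200.00; M_reference = 10⁶/6504 = 153.75.
ΔM = 200.00 − 153.75 = 46.25 → +46 mireds.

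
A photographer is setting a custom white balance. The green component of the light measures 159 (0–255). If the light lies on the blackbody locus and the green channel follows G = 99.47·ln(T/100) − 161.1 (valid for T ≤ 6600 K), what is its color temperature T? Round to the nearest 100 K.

2500 K

ln t = (159 + 161.1) / 99.47 = 3.2181.
t = e^3.2181 = 24.980.
T = 100·t = 2498 K → 2500 K to the nearest 100 K.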